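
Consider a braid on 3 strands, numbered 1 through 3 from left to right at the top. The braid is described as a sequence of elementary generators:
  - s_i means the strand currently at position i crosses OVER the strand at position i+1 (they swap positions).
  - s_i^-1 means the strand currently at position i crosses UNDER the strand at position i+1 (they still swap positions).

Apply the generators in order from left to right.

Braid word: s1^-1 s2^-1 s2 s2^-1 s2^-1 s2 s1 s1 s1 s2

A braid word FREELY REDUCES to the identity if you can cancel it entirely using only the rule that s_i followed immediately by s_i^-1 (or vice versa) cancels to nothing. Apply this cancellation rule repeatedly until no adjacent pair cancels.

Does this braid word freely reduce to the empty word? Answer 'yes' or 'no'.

Gen 1 (s1^-1): push. Stack: [s1^-1]
Gen 2 (s2^-1): push. Stack: [s1^-1 s2^-1]
Gen 3 (s2): cancels prior s2^-1. Stack: [s1^-1]
Gen 4 (s2^-1): push. Stack: [s1^-1 s2^-1]
Gen 5 (s2^-1): push. Stack: [s1^-1 s2^-1 s2^-1]
Gen 6 (s2): cancels prior s2^-1. Stack: [s1^-1 s2^-1]
Gen 7 (s1): push. Stack: [s1^-1 s2^-1 s1]
Gen 8 (s1): push. Stack: [s1^-1 s2^-1 s1 s1]
Gen 9 (s1): push. Stack: [s1^-1 s2^-1 s1 s1 s1]
Gen 10 (s2): push. Stack: [s1^-1 s2^-1 s1 s1 s1 s2]
Reduced word: s1^-1 s2^-1 s1 s1 s1 s2

Answer: no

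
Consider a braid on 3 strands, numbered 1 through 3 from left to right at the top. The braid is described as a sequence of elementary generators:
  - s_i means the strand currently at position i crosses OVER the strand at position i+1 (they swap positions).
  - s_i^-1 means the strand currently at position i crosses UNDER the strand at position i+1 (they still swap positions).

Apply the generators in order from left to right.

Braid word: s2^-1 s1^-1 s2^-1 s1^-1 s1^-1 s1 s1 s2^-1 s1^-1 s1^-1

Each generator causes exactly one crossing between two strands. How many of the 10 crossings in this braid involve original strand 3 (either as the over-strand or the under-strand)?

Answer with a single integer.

Answer: 8

Derivation:
Gen 1: crossing 2x3. Involves strand 3? yes. Count so far: 1
Gen 2: crossing 1x3. Involves strand 3? yes. Count so far: 2
Gen 3: crossing 1x2. Involves strand 3? no. Count so far: 2
Gen 4: crossing 3x2. Involves strand 3? yes. Count so far: 3
Gen 5: crossing 2x3. Involves strand 3? yes. Count so far: 4
Gen 6: crossing 3x2. Involves strand 3? yes. Count so far: 5
Gen 7: crossing 2x3. Involves strand 3? yes. Count so far: 6
Gen 8: crossing 2x1. Involves strand 3? no. Count so far: 6
Gen 9: crossing 3x1. Involves strand 3? yes. Count so far: 7
Gen 10: crossing 1x3. Involves strand 3? yes. Count so far: 8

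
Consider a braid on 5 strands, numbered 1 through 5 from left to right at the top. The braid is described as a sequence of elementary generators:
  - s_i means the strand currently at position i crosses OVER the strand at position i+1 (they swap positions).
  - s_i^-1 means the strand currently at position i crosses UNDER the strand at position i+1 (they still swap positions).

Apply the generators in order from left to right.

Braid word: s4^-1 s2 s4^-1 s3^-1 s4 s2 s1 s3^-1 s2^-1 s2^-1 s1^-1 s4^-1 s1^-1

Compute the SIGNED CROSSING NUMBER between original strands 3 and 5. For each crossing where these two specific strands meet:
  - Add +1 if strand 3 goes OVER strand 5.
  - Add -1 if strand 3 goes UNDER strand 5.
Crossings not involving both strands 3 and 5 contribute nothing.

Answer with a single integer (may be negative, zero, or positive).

Answer: -1

Derivation:
Gen 1: crossing 4x5. Both 3&5? no. Sum: 0
Gen 2: crossing 2x3. Both 3&5? no. Sum: 0
Gen 3: crossing 5x4. Both 3&5? no. Sum: 0
Gen 4: crossing 2x4. Both 3&5? no. Sum: 0
Gen 5: crossing 2x5. Both 3&5? no. Sum: 0
Gen 6: crossing 3x4. Both 3&5? no. Sum: 0
Gen 7: crossing 1x4. Both 3&5? no. Sum: 0
Gen 8: 3 under 5. Both 3&5? yes. Contrib: -1. Sum: -1
Gen 9: crossing 1x5. Both 3&5? no. Sum: -1
Gen 10: crossing 5x1. Both 3&5? no. Sum: -1
Gen 11: crossing 4x1. Both 3&5? no. Sum: -1
Gen 12: crossing 3x2. Both 3&5? no. Sum: -1
Gen 13: crossing 1x4. Both 3&5? no. Sum: -1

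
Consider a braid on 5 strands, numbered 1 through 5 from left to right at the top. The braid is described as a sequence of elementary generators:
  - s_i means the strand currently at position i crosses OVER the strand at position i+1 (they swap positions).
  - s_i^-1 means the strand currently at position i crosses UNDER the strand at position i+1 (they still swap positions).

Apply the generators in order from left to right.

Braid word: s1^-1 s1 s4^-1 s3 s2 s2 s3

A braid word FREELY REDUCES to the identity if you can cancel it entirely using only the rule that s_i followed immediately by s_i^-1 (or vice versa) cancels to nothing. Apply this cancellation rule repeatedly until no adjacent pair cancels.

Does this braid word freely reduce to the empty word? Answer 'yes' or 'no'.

Gen 1 (s1^-1): push. Stack: [s1^-1]
Gen 2 (s1): cancels prior s1^-1. Stack: []
Gen 3 (s4^-1): push. Stack: [s4^-1]
Gen 4 (s3): push. Stack: [s4^-1 s3]
Gen 5 (s2): push. Stack: [s4^-1 s3 s2]
Gen 6 (s2): push. Stack: [s4^-1 s3 s2 s2]
Gen 7 (s3): push. Stack: [s4^-1 s3 s2 s2 s3]
Reduced word: s4^-1 s3 s2 s2 s3

Answer: no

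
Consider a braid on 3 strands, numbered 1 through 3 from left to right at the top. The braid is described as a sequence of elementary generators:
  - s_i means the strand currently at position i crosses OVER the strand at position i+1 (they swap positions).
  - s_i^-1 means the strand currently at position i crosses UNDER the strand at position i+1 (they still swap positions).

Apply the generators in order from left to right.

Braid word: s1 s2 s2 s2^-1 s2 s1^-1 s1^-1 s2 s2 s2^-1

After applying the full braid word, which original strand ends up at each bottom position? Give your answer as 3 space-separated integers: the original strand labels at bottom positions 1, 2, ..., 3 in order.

Gen 1 (s1): strand 1 crosses over strand 2. Perm now: [2 1 3]
Gen 2 (s2): strand 1 crosses over strand 3. Perm now: [2 3 1]
Gen 3 (s2): strand 3 crosses over strand 1. Perm now: [2 1 3]
Gen 4 (s2^-1): strand 1 crosses under strand 3. Perm now: [2 3 1]
Gen 5 (s2): strand 3 crosses over strand 1. Perm now: [2 1 3]
Gen 6 (s1^-1): strand 2 crosses under strand 1. Perm now: [1 2 3]
Gen 7 (s1^-1): strand 1 crosses under strand 2. Perm now: [2 1 3]
Gen 8 (s2): strand 1 crosses over strand 3. Perm now: [2 3 1]
Gen 9 (s2): strand 3 crosses over strand 1. Perm now: [2 1 3]
Gen 10 (s2^-1): strand 1 crosses under strand 3. Perm now: [2 3 1]

Answer: 2 3 1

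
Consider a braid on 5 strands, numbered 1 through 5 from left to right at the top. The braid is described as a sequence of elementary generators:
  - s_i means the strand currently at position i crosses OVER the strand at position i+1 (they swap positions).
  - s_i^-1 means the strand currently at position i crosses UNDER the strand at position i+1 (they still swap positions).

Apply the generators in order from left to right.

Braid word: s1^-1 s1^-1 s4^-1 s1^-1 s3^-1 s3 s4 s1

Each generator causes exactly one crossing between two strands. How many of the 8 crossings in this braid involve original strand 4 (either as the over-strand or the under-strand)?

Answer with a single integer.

Gen 1: crossing 1x2. Involves strand 4? no. Count so far: 0
Gen 2: crossing 2x1. Involves strand 4? no. Count so far: 0
Gen 3: crossing 4x5. Involves strand 4? yes. Count so far: 1
Gen 4: crossing 1x2. Involves strand 4? no. Count so far: 1
Gen 5: crossing 3x5. Involves strand 4? no. Count so far: 1
Gen 6: crossing 5x3. Involves strand 4? no. Count so far: 1
Gen 7: crossing 5x4. Involves strand 4? yes. Count so far: 2
Gen 8: crossing 2x1. Involves strand 4? no. Count so far: 2

Answer: 2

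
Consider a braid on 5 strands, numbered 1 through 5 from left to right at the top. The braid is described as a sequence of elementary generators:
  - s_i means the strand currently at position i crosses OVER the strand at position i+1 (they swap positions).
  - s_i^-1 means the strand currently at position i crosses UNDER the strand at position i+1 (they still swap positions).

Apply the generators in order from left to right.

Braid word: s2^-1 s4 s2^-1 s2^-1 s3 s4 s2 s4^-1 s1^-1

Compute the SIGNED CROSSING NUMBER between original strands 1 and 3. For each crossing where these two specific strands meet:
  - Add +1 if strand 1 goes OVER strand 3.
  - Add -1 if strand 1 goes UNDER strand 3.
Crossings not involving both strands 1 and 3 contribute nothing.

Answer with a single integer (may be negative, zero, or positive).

Answer: 0

Derivation:
Gen 1: crossing 2x3. Both 1&3? no. Sum: 0
Gen 2: crossing 4x5. Both 1&3? no. Sum: 0
Gen 3: crossing 3x2. Both 1&3? no. Sum: 0
Gen 4: crossing 2x3. Both 1&3? no. Sum: 0
Gen 5: crossing 2x5. Both 1&3? no. Sum: 0
Gen 6: crossing 2x4. Both 1&3? no. Sum: 0
Gen 7: crossing 3x5. Both 1&3? no. Sum: 0
Gen 8: crossing 4x2. Both 1&3? no. Sum: 0
Gen 9: crossing 1x5. Both 1&3? no. Sum: 0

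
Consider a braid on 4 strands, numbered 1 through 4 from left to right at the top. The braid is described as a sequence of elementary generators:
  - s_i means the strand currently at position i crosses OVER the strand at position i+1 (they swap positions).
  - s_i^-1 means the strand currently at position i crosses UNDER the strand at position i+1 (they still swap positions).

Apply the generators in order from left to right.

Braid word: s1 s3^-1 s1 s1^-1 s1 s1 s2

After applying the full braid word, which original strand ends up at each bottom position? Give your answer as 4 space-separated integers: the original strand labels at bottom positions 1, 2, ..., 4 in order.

Gen 1 (s1): strand 1 crosses over strand 2. Perm now: [2 1 3 4]
Gen 2 (s3^-1): strand 3 crosses under strand 4. Perm now: [2 1 4 3]
Gen 3 (s1): strand 2 crosses over strand 1. Perm now: [1 2 4 3]
Gen 4 (s1^-1): strand 1 crosses under strand 2. Perm now: [2 1 4 3]
Gen 5 (s1): strand 2 crosses over strand 1. Perm now: [1 2 4 3]
Gen 6 (s1): strand 1 crosses over strand 2. Perm now: [2 1 4 3]
Gen 7 (s2): strand 1 crosses over strand 4. Perm now: [2 4 1 3]

Answer: 2 4 1 3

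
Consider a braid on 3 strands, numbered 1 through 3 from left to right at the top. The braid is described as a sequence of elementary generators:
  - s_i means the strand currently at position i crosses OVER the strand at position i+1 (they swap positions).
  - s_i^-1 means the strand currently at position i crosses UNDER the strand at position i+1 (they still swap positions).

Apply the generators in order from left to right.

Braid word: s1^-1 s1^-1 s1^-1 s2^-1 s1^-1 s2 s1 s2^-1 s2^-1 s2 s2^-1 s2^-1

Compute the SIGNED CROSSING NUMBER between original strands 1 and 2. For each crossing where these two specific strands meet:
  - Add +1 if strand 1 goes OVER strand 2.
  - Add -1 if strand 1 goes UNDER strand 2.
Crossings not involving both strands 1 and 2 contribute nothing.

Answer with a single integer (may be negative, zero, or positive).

Answer: -2

Derivation:
Gen 1: 1 under 2. Both 1&2? yes. Contrib: -1. Sum: -1
Gen 2: 2 under 1. Both 1&2? yes. Contrib: +1. Sum: 0
Gen 3: 1 under 2. Both 1&2? yes. Contrib: -1. Sum: -1
Gen 4: crossing 1x3. Both 1&2? no. Sum: -1
Gen 5: crossing 2x3. Both 1&2? no. Sum: -1
Gen 6: 2 over 1. Both 1&2? yes. Contrib: -1. Sum: -2
Gen 7: crossing 3x1. Both 1&2? no. Sum: -2
Gen 8: crossing 3x2. Both 1&2? no. Sum: -2
Gen 9: crossing 2x3. Both 1&2? no. Sum: -2
Gen 10: crossing 3x2. Both 1&2? no. Sum: -2
Gen 11: crossing 2x3. Both 1&2? no. Sum: -2
Gen 12: crossing 3x2. Both 1&2? no. Sum: -2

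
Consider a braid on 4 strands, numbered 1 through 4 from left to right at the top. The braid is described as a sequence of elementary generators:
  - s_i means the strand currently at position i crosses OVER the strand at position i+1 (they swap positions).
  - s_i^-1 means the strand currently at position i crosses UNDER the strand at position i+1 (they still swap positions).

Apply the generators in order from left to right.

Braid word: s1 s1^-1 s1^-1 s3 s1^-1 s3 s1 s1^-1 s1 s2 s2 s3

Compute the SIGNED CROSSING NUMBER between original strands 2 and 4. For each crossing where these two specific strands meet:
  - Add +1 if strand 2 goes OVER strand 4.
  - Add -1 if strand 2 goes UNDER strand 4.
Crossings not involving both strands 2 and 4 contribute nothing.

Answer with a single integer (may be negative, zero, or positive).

Answer: 0

Derivation:
Gen 1: crossing 1x2. Both 2&4? no. Sum: 0
Gen 2: crossing 2x1. Both 2&4? no. Sum: 0
Gen 3: crossing 1x2. Both 2&4? no. Sum: 0
Gen 4: crossing 3x4. Both 2&4? no. Sum: 0
Gen 5: crossing 2x1. Both 2&4? no. Sum: 0
Gen 6: crossing 4x3. Both 2&4? no. Sum: 0
Gen 7: crossing 1x2. Both 2&4? no. Sum: 0
Gen 8: crossing 2x1. Both 2&4? no. Sum: 0
Gen 9: crossing 1x2. Both 2&4? no. Sum: 0
Gen 10: crossing 1x3. Both 2&4? no. Sum: 0
Gen 11: crossing 3x1. Both 2&4? no. Sum: 0
Gen 12: crossing 3x4. Both 2&4? no. Sum: 0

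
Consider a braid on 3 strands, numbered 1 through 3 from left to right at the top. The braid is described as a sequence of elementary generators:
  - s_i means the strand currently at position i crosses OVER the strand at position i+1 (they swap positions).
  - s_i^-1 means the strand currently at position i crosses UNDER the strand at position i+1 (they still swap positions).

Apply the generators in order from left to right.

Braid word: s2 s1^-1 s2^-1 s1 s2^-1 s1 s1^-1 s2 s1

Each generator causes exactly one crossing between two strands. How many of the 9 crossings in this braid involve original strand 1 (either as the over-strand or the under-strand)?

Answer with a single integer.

Gen 1: crossing 2x3. Involves strand 1? no. Count so far: 0
Gen 2: crossing 1x3. Involves strand 1? yes. Count so far: 1
Gen 3: crossing 1x2. Involves strand 1? yes. Count so far: 2
Gen 4: crossing 3x2. Involves strand 1? no. Count so far: 2
Gen 5: crossing 3x1. Involves strand 1? yes. Count so far: 3
Gen 6: crossing 2x1. Involves strand 1? yes. Count so far: 4
Gen 7: crossing 1x2. Involves strand 1? yes. Count so far: 5
Gen 8: crossing 1x3. Involves strand 1? yes. Count so far: 6
Gen 9: crossing 2x3. Involves strand 1? no. Count so far: 6

Answer: 6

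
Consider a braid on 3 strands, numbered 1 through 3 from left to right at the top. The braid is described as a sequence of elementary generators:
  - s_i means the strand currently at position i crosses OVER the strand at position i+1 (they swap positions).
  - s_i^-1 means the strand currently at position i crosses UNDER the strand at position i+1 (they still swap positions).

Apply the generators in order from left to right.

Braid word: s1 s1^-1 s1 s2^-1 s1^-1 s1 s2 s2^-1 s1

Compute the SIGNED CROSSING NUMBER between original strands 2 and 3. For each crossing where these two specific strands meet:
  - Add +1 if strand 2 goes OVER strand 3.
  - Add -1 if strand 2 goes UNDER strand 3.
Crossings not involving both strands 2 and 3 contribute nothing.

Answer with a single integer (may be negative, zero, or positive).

Gen 1: crossing 1x2. Both 2&3? no. Sum: 0
Gen 2: crossing 2x1. Both 2&3? no. Sum: 0
Gen 3: crossing 1x2. Both 2&3? no. Sum: 0
Gen 4: crossing 1x3. Both 2&3? no. Sum: 0
Gen 5: 2 under 3. Both 2&3? yes. Contrib: -1. Sum: -1
Gen 6: 3 over 2. Both 2&3? yes. Contrib: -1. Sum: -2
Gen 7: crossing 3x1. Both 2&3? no. Sum: -2
Gen 8: crossing 1x3. Both 2&3? no. Sum: -2
Gen 9: 2 over 3. Both 2&3? yes. Contrib: +1. Sum: -1

Answer: -1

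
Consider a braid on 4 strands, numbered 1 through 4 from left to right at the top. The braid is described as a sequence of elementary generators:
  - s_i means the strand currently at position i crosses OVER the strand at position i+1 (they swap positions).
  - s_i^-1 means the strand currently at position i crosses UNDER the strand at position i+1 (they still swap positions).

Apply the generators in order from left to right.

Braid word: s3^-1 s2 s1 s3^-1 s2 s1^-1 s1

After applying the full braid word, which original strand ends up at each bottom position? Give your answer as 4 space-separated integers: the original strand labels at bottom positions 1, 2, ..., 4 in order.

Answer: 4 3 1 2

Derivation:
Gen 1 (s3^-1): strand 3 crosses under strand 4. Perm now: [1 2 4 3]
Gen 2 (s2): strand 2 crosses over strand 4. Perm now: [1 4 2 3]
Gen 3 (s1): strand 1 crosses over strand 4. Perm now: [4 1 2 3]
Gen 4 (s3^-1): strand 2 crosses under strand 3. Perm now: [4 1 3 2]
Gen 5 (s2): strand 1 crosses over strand 3. Perm now: [4 3 1 2]
Gen 6 (s1^-1): strand 4 crosses under strand 3. Perm now: [3 4 1 2]
Gen 7 (s1): strand 3 crosses over strand 4. Perm now: [4 3 1 2]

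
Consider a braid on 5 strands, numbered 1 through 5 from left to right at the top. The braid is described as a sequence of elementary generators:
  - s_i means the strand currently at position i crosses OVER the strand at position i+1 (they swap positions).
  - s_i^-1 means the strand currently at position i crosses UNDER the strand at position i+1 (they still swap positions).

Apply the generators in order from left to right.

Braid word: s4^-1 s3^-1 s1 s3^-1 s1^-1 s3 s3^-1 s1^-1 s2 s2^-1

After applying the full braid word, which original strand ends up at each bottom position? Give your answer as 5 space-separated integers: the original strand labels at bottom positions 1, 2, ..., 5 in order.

Answer: 2 1 3 5 4

Derivation:
Gen 1 (s4^-1): strand 4 crosses under strand 5. Perm now: [1 2 3 5 4]
Gen 2 (s3^-1): strand 3 crosses under strand 5. Perm now: [1 2 5 3 4]
Gen 3 (s1): strand 1 crosses over strand 2. Perm now: [2 1 5 3 4]
Gen 4 (s3^-1): strand 5 crosses under strand 3. Perm now: [2 1 3 5 4]
Gen 5 (s1^-1): strand 2 crosses under strand 1. Perm now: [1 2 3 5 4]
Gen 6 (s3): strand 3 crosses over strand 5. Perm now: [1 2 5 3 4]
Gen 7 (s3^-1): strand 5 crosses under strand 3. Perm now: [1 2 3 5 4]
Gen 8 (s1^-1): strand 1 crosses under strand 2. Perm now: [2 1 3 5 4]
Gen 9 (s2): strand 1 crosses over strand 3. Perm now: [2 3 1 5 4]
Gen 10 (s2^-1): strand 3 crosses under strand 1. Perm now: [2 1 3 5 4]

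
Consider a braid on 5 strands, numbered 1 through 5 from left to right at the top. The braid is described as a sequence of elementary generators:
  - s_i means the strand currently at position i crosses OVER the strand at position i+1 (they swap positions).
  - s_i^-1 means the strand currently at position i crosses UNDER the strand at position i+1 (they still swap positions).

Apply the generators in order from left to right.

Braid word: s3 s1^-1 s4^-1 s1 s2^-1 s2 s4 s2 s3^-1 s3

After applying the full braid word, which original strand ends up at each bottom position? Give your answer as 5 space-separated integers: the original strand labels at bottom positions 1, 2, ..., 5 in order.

Gen 1 (s3): strand 3 crosses over strand 4. Perm now: [1 2 4 3 5]
Gen 2 (s1^-1): strand 1 crosses under strand 2. Perm now: [2 1 4 3 5]
Gen 3 (s4^-1): strand 3 crosses under strand 5. Perm now: [2 1 4 5 3]
Gen 4 (s1): strand 2 crosses over strand 1. Perm now: [1 2 4 5 3]
Gen 5 (s2^-1): strand 2 crosses under strand 4. Perm now: [1 4 2 5 3]
Gen 6 (s2): strand 4 crosses over strand 2. Perm now: [1 2 4 5 3]
Gen 7 (s4): strand 5 crosses over strand 3. Perm now: [1 2 4 3 5]
Gen 8 (s2): strand 2 crosses over strand 4. Perm now: [1 4 2 3 5]
Gen 9 (s3^-1): strand 2 crosses under strand 3. Perm now: [1 4 3 2 5]
Gen 10 (s3): strand 3 crosses over strand 2. Perm now: [1 4 2 3 5]

Answer: 1 4 2 3 5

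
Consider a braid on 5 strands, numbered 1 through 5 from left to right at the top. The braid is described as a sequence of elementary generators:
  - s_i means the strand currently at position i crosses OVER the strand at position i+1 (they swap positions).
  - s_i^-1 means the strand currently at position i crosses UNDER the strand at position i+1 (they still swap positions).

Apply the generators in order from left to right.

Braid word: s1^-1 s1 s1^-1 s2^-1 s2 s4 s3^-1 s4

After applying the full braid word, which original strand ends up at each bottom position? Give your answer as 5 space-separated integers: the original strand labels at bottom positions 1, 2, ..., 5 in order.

Answer: 2 1 5 4 3

Derivation:
Gen 1 (s1^-1): strand 1 crosses under strand 2. Perm now: [2 1 3 4 5]
Gen 2 (s1): strand 2 crosses over strand 1. Perm now: [1 2 3 4 5]
Gen 3 (s1^-1): strand 1 crosses under strand 2. Perm now: [2 1 3 4 5]
Gen 4 (s2^-1): strand 1 crosses under strand 3. Perm now: [2 3 1 4 5]
Gen 5 (s2): strand 3 crosses over strand 1. Perm now: [2 1 3 4 5]
Gen 6 (s4): strand 4 crosses over strand 5. Perm now: [2 1 3 5 4]
Gen 7 (s3^-1): strand 3 crosses under strand 5. Perm now: [2 1 5 3 4]
Gen 8 (s4): strand 3 crosses over strand 4. Perm now: [2 1 5 4 3]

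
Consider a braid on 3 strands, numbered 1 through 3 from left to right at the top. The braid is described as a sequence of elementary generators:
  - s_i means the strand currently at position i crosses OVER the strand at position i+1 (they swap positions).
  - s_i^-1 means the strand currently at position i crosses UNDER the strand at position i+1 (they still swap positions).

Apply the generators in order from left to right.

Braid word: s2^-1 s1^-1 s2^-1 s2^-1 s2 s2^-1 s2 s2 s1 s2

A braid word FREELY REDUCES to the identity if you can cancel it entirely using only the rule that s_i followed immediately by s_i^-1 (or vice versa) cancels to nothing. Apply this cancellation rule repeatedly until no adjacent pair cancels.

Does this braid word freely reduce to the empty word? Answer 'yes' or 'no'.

Answer: yes

Derivation:
Gen 1 (s2^-1): push. Stack: [s2^-1]
Gen 2 (s1^-1): push. Stack: [s2^-1 s1^-1]
Gen 3 (s2^-1): push. Stack: [s2^-1 s1^-1 s2^-1]
Gen 4 (s2^-1): push. Stack: [s2^-1 s1^-1 s2^-1 s2^-1]
Gen 5 (s2): cancels prior s2^-1. Stack: [s2^-1 s1^-1 s2^-1]
Gen 6 (s2^-1): push. Stack: [s2^-1 s1^-1 s2^-1 s2^-1]
Gen 7 (s2): cancels prior s2^-1. Stack: [s2^-1 s1^-1 s2^-1]
Gen 8 (s2): cancels prior s2^-1. Stack: [s2^-1 s1^-1]
Gen 9 (s1): cancels prior s1^-1. Stack: [s2^-1]
Gen 10 (s2): cancels prior s2^-1. Stack: []
Reduced word: (empty)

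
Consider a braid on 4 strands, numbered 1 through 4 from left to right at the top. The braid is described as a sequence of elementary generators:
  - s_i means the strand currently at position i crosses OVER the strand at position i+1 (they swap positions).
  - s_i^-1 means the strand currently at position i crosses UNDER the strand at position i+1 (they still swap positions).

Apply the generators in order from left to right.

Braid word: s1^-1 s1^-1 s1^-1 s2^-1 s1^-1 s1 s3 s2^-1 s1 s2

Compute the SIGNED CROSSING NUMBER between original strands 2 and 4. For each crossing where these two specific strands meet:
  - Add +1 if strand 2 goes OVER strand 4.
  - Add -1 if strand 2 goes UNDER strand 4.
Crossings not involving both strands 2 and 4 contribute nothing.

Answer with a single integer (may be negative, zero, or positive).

Answer: 1

Derivation:
Gen 1: crossing 1x2. Both 2&4? no. Sum: 0
Gen 2: crossing 2x1. Both 2&4? no. Sum: 0
Gen 3: crossing 1x2. Both 2&4? no. Sum: 0
Gen 4: crossing 1x3. Both 2&4? no. Sum: 0
Gen 5: crossing 2x3. Both 2&4? no. Sum: 0
Gen 6: crossing 3x2. Both 2&4? no. Sum: 0
Gen 7: crossing 1x4. Both 2&4? no. Sum: 0
Gen 8: crossing 3x4. Both 2&4? no. Sum: 0
Gen 9: 2 over 4. Both 2&4? yes. Contrib: +1. Sum: 1
Gen 10: crossing 2x3. Both 2&4? no. Sum: 1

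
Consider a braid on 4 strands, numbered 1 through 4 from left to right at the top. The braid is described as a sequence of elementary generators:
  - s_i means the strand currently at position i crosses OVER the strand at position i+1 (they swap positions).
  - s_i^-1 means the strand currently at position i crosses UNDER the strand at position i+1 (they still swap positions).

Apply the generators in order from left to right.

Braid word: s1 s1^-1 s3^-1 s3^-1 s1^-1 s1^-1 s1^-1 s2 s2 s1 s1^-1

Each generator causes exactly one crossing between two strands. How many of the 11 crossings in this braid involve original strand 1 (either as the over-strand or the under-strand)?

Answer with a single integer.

Gen 1: crossing 1x2. Involves strand 1? yes. Count so far: 1
Gen 2: crossing 2x1. Involves strand 1? yes. Count so far: 2
Gen 3: crossing 3x4. Involves strand 1? no. Count so far: 2
Gen 4: crossing 4x3. Involves strand 1? no. Count so far: 2
Gen 5: crossing 1x2. Involves strand 1? yes. Count so far: 3
Gen 6: crossing 2x1. Involves strand 1? yes. Count so far: 4
Gen 7: crossing 1x2. Involves strand 1? yes. Count so far: 5
Gen 8: crossing 1x3. Involves strand 1? yes. Count so far: 6
Gen 9: crossing 3x1. Involves strand 1? yes. Count so far: 7
Gen 10: crossing 2x1. Involves strand 1? yes. Count so far: 8
Gen 11: crossing 1x2. Involves strand 1? yes. Count so far: 9

Answer: 9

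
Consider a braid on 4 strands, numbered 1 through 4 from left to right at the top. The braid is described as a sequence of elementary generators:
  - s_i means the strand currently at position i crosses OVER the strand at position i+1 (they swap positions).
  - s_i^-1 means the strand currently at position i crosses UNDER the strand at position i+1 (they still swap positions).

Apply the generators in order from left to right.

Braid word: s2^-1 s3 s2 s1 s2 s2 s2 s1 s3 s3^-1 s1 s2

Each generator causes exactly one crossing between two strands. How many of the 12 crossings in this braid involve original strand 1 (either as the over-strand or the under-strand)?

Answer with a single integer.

Answer: 7

Derivation:
Gen 1: crossing 2x3. Involves strand 1? no. Count so far: 0
Gen 2: crossing 2x4. Involves strand 1? no. Count so far: 0
Gen 3: crossing 3x4. Involves strand 1? no. Count so far: 0
Gen 4: crossing 1x4. Involves strand 1? yes. Count so far: 1
Gen 5: crossing 1x3. Involves strand 1? yes. Count so far: 2
Gen 6: crossing 3x1. Involves strand 1? yes. Count so far: 3
Gen 7: crossing 1x3. Involves strand 1? yes. Count so far: 4
Gen 8: crossing 4x3. Involves strand 1? no. Count so far: 4
Gen 9: crossing 1x2. Involves strand 1? yes. Count so far: 5
Gen 10: crossing 2x1. Involves strand 1? yes. Count so far: 6
Gen 11: crossing 3x4. Involves strand 1? no. Count so far: 6
Gen 12: crossing 3x1. Involves strand 1? yes. Count so far: 7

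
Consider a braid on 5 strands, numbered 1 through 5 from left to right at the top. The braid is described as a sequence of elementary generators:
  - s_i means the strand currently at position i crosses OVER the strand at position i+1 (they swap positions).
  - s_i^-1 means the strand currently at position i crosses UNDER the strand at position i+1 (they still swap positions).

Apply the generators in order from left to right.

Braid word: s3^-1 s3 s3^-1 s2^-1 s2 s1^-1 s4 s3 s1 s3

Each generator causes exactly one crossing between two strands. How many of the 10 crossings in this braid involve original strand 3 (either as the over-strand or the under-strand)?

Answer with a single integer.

Gen 1: crossing 3x4. Involves strand 3? yes. Count so far: 1
Gen 2: crossing 4x3. Involves strand 3? yes. Count so far: 2
Gen 3: crossing 3x4. Involves strand 3? yes. Count so far: 3
Gen 4: crossing 2x4. Involves strand 3? no. Count so far: 3
Gen 5: crossing 4x2. Involves strand 3? no. Count so far: 3
Gen 6: crossing 1x2. Involves strand 3? no. Count so far: 3
Gen 7: crossing 3x5. Involves strand 3? yes. Count so far: 4
Gen 8: crossing 4x5. Involves strand 3? no. Count so far: 4
Gen 9: crossing 2x1. Involves strand 3? no. Count so far: 4
Gen 10: crossing 5x4. Involves strand 3? no. Count so far: 4

Answer: 4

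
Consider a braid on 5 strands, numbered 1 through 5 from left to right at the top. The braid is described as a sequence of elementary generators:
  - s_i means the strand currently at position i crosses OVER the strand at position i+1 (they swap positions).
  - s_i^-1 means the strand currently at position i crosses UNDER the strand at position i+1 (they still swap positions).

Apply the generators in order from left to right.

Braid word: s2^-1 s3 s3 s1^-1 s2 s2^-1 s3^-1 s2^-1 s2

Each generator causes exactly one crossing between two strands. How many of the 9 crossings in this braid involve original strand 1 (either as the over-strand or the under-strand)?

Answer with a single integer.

Gen 1: crossing 2x3. Involves strand 1? no. Count so far: 0
Gen 2: crossing 2x4. Involves strand 1? no. Count so far: 0
Gen 3: crossing 4x2. Involves strand 1? no. Count so far: 0
Gen 4: crossing 1x3. Involves strand 1? yes. Count so far: 1
Gen 5: crossing 1x2. Involves strand 1? yes. Count so far: 2
Gen 6: crossing 2x1. Involves strand 1? yes. Count so far: 3
Gen 7: crossing 2x4. Involves strand 1? no. Count so far: 3
Gen 8: crossing 1x4. Involves strand 1? yes. Count so far: 4
Gen 9: crossing 4x1. Involves strand 1? yes. Count so far: 5

Answer: 5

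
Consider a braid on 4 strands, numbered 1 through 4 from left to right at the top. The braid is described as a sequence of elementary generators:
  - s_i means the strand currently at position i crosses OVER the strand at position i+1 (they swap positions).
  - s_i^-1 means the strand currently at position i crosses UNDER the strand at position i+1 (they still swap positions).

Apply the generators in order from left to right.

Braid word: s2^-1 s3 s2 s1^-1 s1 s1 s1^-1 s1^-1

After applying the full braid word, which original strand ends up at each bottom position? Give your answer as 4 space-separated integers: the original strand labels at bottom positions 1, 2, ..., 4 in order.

Answer: 4 1 3 2

Derivation:
Gen 1 (s2^-1): strand 2 crosses under strand 3. Perm now: [1 3 2 4]
Gen 2 (s3): strand 2 crosses over strand 4. Perm now: [1 3 4 2]
Gen 3 (s2): strand 3 crosses over strand 4. Perm now: [1 4 3 2]
Gen 4 (s1^-1): strand 1 crosses under strand 4. Perm now: [4 1 3 2]
Gen 5 (s1): strand 4 crosses over strand 1. Perm now: [1 4 3 2]
Gen 6 (s1): strand 1 crosses over strand 4. Perm now: [4 1 3 2]
Gen 7 (s1^-1): strand 4 crosses under strand 1. Perm now: [1 4 3 2]
Gen 8 (s1^-1): strand 1 crosses under strand 4. Perm now: [4 1 3 2]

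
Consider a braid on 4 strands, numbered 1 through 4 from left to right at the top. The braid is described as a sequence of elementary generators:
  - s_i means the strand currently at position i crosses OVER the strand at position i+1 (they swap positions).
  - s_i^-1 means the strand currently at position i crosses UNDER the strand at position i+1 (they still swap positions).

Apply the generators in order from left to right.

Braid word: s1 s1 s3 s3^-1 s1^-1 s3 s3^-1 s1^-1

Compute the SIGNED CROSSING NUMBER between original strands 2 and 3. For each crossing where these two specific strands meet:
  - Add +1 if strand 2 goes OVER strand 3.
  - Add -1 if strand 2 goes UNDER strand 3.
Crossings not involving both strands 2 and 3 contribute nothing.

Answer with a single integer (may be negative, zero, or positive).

Gen 1: crossing 1x2. Both 2&3? no. Sum: 0
Gen 2: crossing 2x1. Both 2&3? no. Sum: 0
Gen 3: crossing 3x4. Both 2&3? no. Sum: 0
Gen 4: crossing 4x3. Both 2&3? no. Sum: 0
Gen 5: crossing 1x2. Both 2&3? no. Sum: 0
Gen 6: crossing 3x4. Both 2&3? no. Sum: 0
Gen 7: crossing 4x3. Both 2&3? no. Sum: 0
Gen 8: crossing 2x1. Both 2&3? no. Sum: 0

Answer: 0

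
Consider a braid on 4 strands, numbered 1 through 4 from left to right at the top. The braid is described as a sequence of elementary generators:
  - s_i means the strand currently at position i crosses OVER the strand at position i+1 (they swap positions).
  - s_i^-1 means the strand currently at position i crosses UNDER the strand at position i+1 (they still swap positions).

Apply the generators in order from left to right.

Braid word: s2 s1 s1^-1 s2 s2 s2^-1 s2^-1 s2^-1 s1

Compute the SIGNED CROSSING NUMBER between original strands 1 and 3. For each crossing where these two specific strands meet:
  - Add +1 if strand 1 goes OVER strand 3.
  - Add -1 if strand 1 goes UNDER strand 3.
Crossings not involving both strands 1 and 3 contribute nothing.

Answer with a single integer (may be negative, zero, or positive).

Answer: 2

Derivation:
Gen 1: crossing 2x3. Both 1&3? no. Sum: 0
Gen 2: 1 over 3. Both 1&3? yes. Contrib: +1. Sum: 1
Gen 3: 3 under 1. Both 1&3? yes. Contrib: +1. Sum: 2
Gen 4: crossing 3x2. Both 1&3? no. Sum: 2
Gen 5: crossing 2x3. Both 1&3? no. Sum: 2
Gen 6: crossing 3x2. Both 1&3? no. Sum: 2
Gen 7: crossing 2x3. Both 1&3? no. Sum: 2
Gen 8: crossing 3x2. Both 1&3? no. Sum: 2
Gen 9: crossing 1x2. Both 1&3? no. Sum: 2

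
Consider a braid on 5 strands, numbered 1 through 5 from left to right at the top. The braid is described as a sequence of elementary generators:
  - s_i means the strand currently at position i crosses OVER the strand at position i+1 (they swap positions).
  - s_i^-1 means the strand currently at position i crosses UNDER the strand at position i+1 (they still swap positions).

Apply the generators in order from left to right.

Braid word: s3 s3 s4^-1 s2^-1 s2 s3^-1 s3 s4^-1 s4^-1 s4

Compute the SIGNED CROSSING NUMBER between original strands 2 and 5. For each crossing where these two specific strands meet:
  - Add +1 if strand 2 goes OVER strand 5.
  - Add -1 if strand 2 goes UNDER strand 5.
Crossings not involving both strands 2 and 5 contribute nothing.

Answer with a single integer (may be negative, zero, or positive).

Answer: 0

Derivation:
Gen 1: crossing 3x4. Both 2&5? no. Sum: 0
Gen 2: crossing 4x3. Both 2&5? no. Sum: 0
Gen 3: crossing 4x5. Both 2&5? no. Sum: 0
Gen 4: crossing 2x3. Both 2&5? no. Sum: 0
Gen 5: crossing 3x2. Both 2&5? no. Sum: 0
Gen 6: crossing 3x5. Both 2&5? no. Sum: 0
Gen 7: crossing 5x3. Both 2&5? no. Sum: 0
Gen 8: crossing 5x4. Both 2&5? no. Sum: 0
Gen 9: crossing 4x5. Both 2&5? no. Sum: 0
Gen 10: crossing 5x4. Both 2&5? no. Sum: 0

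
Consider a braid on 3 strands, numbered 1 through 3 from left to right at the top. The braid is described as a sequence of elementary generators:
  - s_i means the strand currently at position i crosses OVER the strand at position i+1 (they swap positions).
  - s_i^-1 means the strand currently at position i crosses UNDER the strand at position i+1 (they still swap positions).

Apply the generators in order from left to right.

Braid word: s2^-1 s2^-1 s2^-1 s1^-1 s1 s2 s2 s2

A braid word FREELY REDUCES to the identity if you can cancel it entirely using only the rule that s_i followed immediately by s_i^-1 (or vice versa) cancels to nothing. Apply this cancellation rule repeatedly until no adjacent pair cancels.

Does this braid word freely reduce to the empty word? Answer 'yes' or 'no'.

Gen 1 (s2^-1): push. Stack: [s2^-1]
Gen 2 (s2^-1): push. Stack: [s2^-1 s2^-1]
Gen 3 (s2^-1): push. Stack: [s2^-1 s2^-1 s2^-1]
Gen 4 (s1^-1): push. Stack: [s2^-1 s2^-1 s2^-1 s1^-1]
Gen 5 (s1): cancels prior s1^-1. Stack: [s2^-1 s2^-1 s2^-1]
Gen 6 (s2): cancels prior s2^-1. Stack: [s2^-1 s2^-1]
Gen 7 (s2): cancels prior s2^-1. Stack: [s2^-1]
Gen 8 (s2): cancels prior s2^-1. Stack: []
Reduced word: (empty)

Answer: yes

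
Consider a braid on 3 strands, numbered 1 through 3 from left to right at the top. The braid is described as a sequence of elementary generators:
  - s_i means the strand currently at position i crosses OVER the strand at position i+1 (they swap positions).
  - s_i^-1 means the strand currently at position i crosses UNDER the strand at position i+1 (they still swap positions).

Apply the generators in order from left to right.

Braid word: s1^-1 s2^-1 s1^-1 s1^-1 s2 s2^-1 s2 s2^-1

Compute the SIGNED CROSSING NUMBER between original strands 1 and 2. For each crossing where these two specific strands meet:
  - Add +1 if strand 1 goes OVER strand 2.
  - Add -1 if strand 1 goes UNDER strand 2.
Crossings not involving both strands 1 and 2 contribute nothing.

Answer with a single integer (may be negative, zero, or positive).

Answer: -1

Derivation:
Gen 1: 1 under 2. Both 1&2? yes. Contrib: -1. Sum: -1
Gen 2: crossing 1x3. Both 1&2? no. Sum: -1
Gen 3: crossing 2x3. Both 1&2? no. Sum: -1
Gen 4: crossing 3x2. Both 1&2? no. Sum: -1
Gen 5: crossing 3x1. Both 1&2? no. Sum: -1
Gen 6: crossing 1x3. Both 1&2? no. Sum: -1
Gen 7: crossing 3x1. Both 1&2? no. Sum: -1
Gen 8: crossing 1x3. Both 1&2? no. Sum: -1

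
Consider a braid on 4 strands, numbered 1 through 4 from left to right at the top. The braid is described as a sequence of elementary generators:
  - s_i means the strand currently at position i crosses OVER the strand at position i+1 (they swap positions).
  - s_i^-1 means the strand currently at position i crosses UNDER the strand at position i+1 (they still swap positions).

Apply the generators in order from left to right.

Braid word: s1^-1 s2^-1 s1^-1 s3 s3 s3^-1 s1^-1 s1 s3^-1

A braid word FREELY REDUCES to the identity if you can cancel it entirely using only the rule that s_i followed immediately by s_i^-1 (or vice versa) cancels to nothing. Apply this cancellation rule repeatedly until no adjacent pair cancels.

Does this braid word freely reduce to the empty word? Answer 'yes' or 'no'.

Gen 1 (s1^-1): push. Stack: [s1^-1]
Gen 2 (s2^-1): push. Stack: [s1^-1 s2^-1]
Gen 3 (s1^-1): push. Stack: [s1^-1 s2^-1 s1^-1]
Gen 4 (s3): push. Stack: [s1^-1 s2^-1 s1^-1 s3]
Gen 5 (s3): push. Stack: [s1^-1 s2^-1 s1^-1 s3 s3]
Gen 6 (s3^-1): cancels prior s3. Stack: [s1^-1 s2^-1 s1^-1 s3]
Gen 7 (s1^-1): push. Stack: [s1^-1 s2^-1 s1^-1 s3 s1^-1]
Gen 8 (s1): cancels prior s1^-1. Stack: [s1^-1 s2^-1 s1^-1 s3]
Gen 9 (s3^-1): cancels prior s3. Stack: [s1^-1 s2^-1 s1^-1]
Reduced word: s1^-1 s2^-1 s1^-1

Answer: no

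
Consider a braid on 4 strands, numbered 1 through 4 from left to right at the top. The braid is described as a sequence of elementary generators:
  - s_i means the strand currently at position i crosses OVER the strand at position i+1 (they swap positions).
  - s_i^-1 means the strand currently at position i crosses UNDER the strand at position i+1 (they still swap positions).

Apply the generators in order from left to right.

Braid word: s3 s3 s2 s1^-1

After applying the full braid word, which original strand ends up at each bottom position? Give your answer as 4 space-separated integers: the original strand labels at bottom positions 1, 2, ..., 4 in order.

Answer: 3 1 2 4

Derivation:
Gen 1 (s3): strand 3 crosses over strand 4. Perm now: [1 2 4 3]
Gen 2 (s3): strand 4 crosses over strand 3. Perm now: [1 2 3 4]
Gen 3 (s2): strand 2 crosses over strand 3. Perm now: [1 3 2 4]
Gen 4 (s1^-1): strand 1 crosses under strand 3. Perm now: [3 1 2 4]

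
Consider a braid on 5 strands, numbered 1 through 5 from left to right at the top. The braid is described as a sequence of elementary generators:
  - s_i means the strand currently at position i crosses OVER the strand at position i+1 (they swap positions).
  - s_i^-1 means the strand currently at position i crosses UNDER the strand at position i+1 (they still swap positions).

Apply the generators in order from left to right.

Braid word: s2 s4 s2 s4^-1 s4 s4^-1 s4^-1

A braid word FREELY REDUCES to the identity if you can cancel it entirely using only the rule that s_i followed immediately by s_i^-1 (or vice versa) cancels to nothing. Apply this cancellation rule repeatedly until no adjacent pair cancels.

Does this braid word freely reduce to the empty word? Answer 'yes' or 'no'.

Answer: no

Derivation:
Gen 1 (s2): push. Stack: [s2]
Gen 2 (s4): push. Stack: [s2 s4]
Gen 3 (s2): push. Stack: [s2 s4 s2]
Gen 4 (s4^-1): push. Stack: [s2 s4 s2 s4^-1]
Gen 5 (s4): cancels prior s4^-1. Stack: [s2 s4 s2]
Gen 6 (s4^-1): push. Stack: [s2 s4 s2 s4^-1]
Gen 7 (s4^-1): push. Stack: [s2 s4 s2 s4^-1 s4^-1]
Reduced word: s2 s4 s2 s4^-1 s4^-1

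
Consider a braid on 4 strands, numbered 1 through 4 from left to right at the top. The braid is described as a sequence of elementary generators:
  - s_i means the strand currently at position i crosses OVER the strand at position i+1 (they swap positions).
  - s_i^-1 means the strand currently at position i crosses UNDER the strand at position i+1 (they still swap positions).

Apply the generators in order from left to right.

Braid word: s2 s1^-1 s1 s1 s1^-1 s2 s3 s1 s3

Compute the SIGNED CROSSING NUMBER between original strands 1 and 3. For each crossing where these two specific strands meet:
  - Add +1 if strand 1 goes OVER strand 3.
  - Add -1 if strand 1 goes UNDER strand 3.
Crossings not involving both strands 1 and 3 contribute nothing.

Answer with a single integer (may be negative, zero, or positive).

Answer: 0

Derivation:
Gen 1: crossing 2x3. Both 1&3? no. Sum: 0
Gen 2: 1 under 3. Both 1&3? yes. Contrib: -1. Sum: -1
Gen 3: 3 over 1. Both 1&3? yes. Contrib: -1. Sum: -2
Gen 4: 1 over 3. Both 1&3? yes. Contrib: +1. Sum: -1
Gen 5: 3 under 1. Both 1&3? yes. Contrib: +1. Sum: 0
Gen 6: crossing 3x2. Both 1&3? no. Sum: 0
Gen 7: crossing 3x4. Both 1&3? no. Sum: 0
Gen 8: crossing 1x2. Both 1&3? no. Sum: 0
Gen 9: crossing 4x3. Both 1&3? no. Sum: 0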